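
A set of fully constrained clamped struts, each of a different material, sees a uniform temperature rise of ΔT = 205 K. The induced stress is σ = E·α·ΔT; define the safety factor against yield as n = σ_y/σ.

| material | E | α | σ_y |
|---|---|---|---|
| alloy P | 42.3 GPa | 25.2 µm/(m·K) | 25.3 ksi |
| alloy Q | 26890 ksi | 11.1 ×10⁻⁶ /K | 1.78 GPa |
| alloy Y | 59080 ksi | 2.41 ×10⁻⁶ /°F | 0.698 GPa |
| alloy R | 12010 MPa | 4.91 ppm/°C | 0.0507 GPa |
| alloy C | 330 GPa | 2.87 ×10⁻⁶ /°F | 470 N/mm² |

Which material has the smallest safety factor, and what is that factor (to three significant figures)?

In consistent units (E in GPa, α in ×10⁻⁶/K, σ_y in MPa):
  alloy P: E = 42.30, α = 25.2, σ_y = 174.4 → σ = 219 MPa, n = 0.798
  alloy Q: E = 185.4, α = 11.1, σ_y = 1780 → σ = 422 MPa, n = 4.22
  alloy Y: E = 407.3, α = 4.34, σ_y = 698.0 → σ = 362 MPa, n = 1.93
  alloy R: E = 12.01, α = 4.91, σ_y = 50.70 → σ = 12.1 MPa, n = 4.19
  alloy C: E = 330.0, α = 5.17, σ_y = 470.0 → σ = 349 MPa, n = 1.34
The minimum is alloy P at n = 0.798.

alloy P, n = 0.798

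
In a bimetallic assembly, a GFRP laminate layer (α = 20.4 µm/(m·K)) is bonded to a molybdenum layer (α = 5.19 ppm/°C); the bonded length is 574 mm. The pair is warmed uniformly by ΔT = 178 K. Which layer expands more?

α(GFRP laminate) = 20.4×10⁻⁶/K vs α(molybdenum) = 5.19×10⁻⁶/K.
Higher α expands more for the same ΔT: GFRP laminate.

GFRP laminate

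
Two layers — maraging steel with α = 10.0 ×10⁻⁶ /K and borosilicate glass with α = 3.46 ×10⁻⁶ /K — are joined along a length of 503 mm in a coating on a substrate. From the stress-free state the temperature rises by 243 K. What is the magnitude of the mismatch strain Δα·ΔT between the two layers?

Δα = |10.0 − 3.46|×10⁻⁶/K = 6.54×10⁻⁶/K.
Mismatch strain = Δα·ΔT = 6.54×10⁻⁶ × 243.0 = 1.59×10⁻³.

1.59×10⁻³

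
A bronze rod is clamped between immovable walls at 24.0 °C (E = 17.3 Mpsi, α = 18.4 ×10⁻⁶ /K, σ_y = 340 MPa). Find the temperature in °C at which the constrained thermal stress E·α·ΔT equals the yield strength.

E = 17.3 Mpsi = 119.3 GPa.
E·α·ΔT = 340.0 MPa ⇒ ΔT = 340.0 / (119.3×10³ × 18.4×10⁻⁶) = 154.9 K.
T = 24.0 + 154.9 = 178.9 °C.

179 °C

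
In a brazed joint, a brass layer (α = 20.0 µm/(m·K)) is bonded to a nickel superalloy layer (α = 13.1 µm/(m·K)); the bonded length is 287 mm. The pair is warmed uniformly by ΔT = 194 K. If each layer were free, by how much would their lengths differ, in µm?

384 µm

Δα = |20.0 − 13.1|×10⁻⁶/K = 6.90×10⁻⁶/K.
ΔL_mismatch = Δα·L·ΔT = 6.90×10⁻⁶ × 287.0 mm × 194.0 K = 384 µm.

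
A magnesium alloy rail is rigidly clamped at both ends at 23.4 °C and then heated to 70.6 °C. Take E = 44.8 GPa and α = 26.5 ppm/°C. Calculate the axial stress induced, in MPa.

ΔT = 47.20 K. Constrained thermal stress σ = E·α·ΔT = 44.80×10³ MPa × 26.5×10⁻⁶ × 47.20 = 56.0 MPa (compressive).

56.0 MPa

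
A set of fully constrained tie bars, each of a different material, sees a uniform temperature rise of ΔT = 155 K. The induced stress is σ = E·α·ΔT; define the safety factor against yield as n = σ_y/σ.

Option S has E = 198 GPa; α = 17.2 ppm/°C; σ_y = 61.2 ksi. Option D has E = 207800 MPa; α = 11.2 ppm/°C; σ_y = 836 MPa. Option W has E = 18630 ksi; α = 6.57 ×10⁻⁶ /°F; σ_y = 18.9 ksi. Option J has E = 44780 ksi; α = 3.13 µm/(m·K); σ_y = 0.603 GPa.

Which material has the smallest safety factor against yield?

Converting E to GPa, α to ×10⁻⁶/K, σ_y to MPa, then σ and n for each:
  option S: E = 198.0, α = 17.2, σ_y = 422.0 → σ = 528 MPa, n = 0.799
  option D: E = 207.8, α = 11.2, σ_y = 836.0 → σ = 361 MPa, n = 2.32
  option W: E = 128.4, α = 11.8, σ_y = 130.3 → σ = 235 MPa, n = 0.553
  option J: E = 308.7, α = 3.13, σ_y = 603.0 → σ = 150 MPa, n = 4.03
Option W has the lowest safety factor, n = 0.553.

option W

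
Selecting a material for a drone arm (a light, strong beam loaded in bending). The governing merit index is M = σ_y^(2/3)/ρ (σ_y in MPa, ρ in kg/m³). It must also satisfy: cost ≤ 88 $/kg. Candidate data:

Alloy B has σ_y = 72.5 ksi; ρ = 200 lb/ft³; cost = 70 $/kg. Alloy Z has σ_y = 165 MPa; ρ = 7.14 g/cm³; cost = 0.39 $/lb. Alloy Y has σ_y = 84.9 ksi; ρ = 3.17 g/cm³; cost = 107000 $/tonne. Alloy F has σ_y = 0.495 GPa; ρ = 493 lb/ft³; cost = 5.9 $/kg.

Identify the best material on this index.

alloy B

Screen on constraints: cost ≤ 88 $/kg. Survivors: alloy B, alloy Z, alloy F.
Normalizing units and computing the index:
  alloy B: σ_y = 499.9 MPa, ρ = 3204 kg/m³
  alloy Z: σ_y = 165.0 MPa, ρ = 7140 kg/m³
  alloy F: σ_y = 495.0 MPa, ρ = 7897 kg/m³
  alloy B: M = 19.7×10⁻³
  alloy F: M = 7.92×10⁻³
  alloy Z: M = 4.21×10⁻³
Alloy B has the largest M.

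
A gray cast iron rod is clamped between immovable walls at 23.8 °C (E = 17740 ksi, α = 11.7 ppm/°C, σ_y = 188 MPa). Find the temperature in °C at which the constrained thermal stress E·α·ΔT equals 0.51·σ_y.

90.8 °C

E = 17740 ksi = 122.3 GPa.
E·α·ΔT = 95.88 MPa ⇒ ΔT = 95.88 / (122.3×10³ × 11.7×10⁻⁶) = 67.00 K.
T = 23.8 + 67.00 = 90.80 °C.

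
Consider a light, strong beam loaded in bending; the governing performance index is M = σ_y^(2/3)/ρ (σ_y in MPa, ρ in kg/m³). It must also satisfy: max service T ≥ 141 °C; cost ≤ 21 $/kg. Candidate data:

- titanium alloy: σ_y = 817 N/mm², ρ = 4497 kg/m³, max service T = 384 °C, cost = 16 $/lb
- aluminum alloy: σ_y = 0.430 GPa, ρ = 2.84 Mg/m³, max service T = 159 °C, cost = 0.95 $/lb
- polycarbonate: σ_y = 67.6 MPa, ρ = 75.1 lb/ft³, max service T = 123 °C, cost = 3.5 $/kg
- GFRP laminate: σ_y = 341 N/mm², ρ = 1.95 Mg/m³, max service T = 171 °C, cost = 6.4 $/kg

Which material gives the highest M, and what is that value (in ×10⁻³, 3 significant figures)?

Screen on constraints: max service T ≥ 141 °C; cost ≤ 21 $/kg. Survivors: aluminum alloy, GFRP laminate.
Putting every candidate on a common basis:
  aluminum alloy: σ_y = 430.0 MPa, ρ = 2840 kg/m³
  GFRP laminate: σ_y = 341.0 MPa, ρ = 1950 kg/m³
  GFRP laminate: M = 25.0×10⁻³
  aluminum alloy: M = 20.1×10⁻³
GFRP laminate ranks first.

GFRP laminate, M = 25.0×10⁻³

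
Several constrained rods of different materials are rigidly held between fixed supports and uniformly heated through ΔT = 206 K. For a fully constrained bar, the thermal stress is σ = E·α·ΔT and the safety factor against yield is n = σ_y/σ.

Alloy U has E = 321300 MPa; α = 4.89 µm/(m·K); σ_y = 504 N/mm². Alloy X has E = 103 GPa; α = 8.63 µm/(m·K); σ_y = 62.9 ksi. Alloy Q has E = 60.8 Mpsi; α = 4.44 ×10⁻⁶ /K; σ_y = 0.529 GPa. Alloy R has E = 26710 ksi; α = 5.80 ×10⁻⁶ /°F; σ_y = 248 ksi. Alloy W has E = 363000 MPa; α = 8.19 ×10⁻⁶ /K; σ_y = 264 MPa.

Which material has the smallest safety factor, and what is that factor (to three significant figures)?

alloy W, n = 0.431

Per material, after unit conversion:
  alloy U: E = 321.3, α = 4.89, σ_y = 504.0 → σ = 324 MPa, n = 1.56
  alloy X: E = 103.0, α = 8.63, σ_y = 433.7 → σ = 183 MPa, n = 2.37
  alloy Q: E = 419.2, α = 4.44, σ_y = 529.0 → σ = 383 MPa, n = 1.38
  alloy R: E = 184.2, α = 10.4, σ_y = 1710 → σ = 396 MPa, n = 4.32
  alloy W: E = 363.0, α = 8.19, σ_y = 264.0 → σ = 612 MPa, n = 0.431
Alloy W has the lowest safety factor, n = 0.431.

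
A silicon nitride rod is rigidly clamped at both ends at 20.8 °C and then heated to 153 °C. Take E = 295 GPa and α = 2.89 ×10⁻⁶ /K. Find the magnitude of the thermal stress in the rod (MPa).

ΔT = 132.2 K. Constrained thermal stress σ = E·α·ΔT = 295.0×10³ MPa × 2.89×10⁻⁶ × 132.2 = 113 MPa (compressive).

113 MPa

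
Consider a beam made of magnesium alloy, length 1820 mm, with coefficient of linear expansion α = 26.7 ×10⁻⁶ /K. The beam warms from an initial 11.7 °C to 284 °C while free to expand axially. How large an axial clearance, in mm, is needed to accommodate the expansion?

ΔT = 284 − 11.7 = 272.3 K.
ΔL = α·L₀·ΔT = 26.7×10⁻⁶ × 1820 mm × 272.3 K = 13.2 mm.

13.2 mm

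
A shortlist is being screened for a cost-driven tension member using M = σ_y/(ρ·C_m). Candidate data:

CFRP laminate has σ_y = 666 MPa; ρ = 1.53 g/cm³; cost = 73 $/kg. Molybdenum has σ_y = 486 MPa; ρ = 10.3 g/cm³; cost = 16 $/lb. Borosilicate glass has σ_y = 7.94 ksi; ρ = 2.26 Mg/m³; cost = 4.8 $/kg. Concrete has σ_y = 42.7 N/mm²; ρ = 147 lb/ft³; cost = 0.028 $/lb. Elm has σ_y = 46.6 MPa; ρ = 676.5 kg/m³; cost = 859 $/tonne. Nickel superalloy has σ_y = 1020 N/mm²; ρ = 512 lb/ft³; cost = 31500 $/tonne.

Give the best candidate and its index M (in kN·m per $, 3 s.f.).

concrete, M = 294 kN·m per $

Normalizing units and computing the index:
  CFRP laminate: σ_y = 666.0 MPa, ρ = 1530 kg/m³, cost = 73.00 $/kg
  molybdenum: σ_y = 486.0 MPa, ρ = 10300 kg/m³, cost = 35.27 $/kg
  borosilicate glass: σ_y = 54.74 MPa, ρ = 2260 kg/m³, cost = 4.800 $/kg
  concrete: σ_y = 42.70 MPa, ρ = 2355 kg/m³, cost = 0.06173 $/kg
  elm: σ_y = 46.60 MPa, ρ = 676.5 kg/m³, cost = 0.8590 $/kg
  nickel superalloy: σ_y = 1020 MPa, ρ = 8201 kg/m³, cost = 31.50 $/kg
  concrete: M = 294 kN·m per $
  elm: M = 80.2 kN·m per $
  CFRP laminate: M = 5.96 kN·m per $
  borosilicate glass: M = 5.05 kN·m per $
  nickel superalloy: M = 3.95 kN·m per $
  molybdenum: M = 1.34 kN·m per $
Concrete has the largest M.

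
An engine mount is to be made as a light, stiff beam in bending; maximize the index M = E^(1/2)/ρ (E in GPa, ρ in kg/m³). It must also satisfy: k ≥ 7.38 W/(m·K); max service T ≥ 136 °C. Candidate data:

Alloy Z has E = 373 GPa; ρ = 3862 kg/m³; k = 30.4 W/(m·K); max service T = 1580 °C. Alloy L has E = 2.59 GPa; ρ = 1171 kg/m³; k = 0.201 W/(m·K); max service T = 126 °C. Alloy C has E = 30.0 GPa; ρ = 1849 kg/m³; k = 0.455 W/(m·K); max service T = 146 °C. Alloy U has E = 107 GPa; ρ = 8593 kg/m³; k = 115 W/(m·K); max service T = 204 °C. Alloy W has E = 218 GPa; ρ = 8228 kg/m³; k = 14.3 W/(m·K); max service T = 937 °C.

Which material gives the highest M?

Screen on constraints: k ≥ 7.38 W/(m·K); max service T ≥ 136 °C. Survivors: alloy Z, alloy U, alloy W.
Computing M directly (units already consistent):
  alloy Z: M = 5.00×10⁻³
  alloy W: M = 1.79×10⁻³
  alloy U: M = 1.20×10⁻³
Alloy Z ranks first.

alloy Z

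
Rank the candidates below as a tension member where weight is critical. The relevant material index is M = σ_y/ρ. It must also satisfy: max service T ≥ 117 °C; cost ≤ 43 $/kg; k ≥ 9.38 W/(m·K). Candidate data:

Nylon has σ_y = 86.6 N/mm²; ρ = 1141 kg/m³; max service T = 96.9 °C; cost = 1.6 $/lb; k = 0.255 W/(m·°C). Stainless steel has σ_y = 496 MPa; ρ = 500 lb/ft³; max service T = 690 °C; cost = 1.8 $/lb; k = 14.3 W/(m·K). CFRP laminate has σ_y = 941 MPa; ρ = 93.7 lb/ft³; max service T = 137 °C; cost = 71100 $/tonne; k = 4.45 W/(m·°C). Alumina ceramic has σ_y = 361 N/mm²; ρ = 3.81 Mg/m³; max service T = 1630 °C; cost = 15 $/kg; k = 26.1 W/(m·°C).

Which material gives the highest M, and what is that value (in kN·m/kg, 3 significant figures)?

alumina ceramic, M = 94.8 kN·m/kg

Screen on constraints: max service T ≥ 117 °C; cost ≤ 43 $/kg; k ≥ 9.38 W/(m·K). Survivors: stainless steel, alumina ceramic.
Convert each candidate to consistent units, then evaluate M:
  stainless steel: σ_y = 496.0 MPa, ρ = 8009 kg/m³
  alumina ceramic: σ_y = 361.0 MPa, ρ = 3810 kg/m³
  alumina ceramic: M = 94.8 kN·m/kg
  stainless steel: M = 61.9 kN·m/kg
Highest index: alumina ceramic.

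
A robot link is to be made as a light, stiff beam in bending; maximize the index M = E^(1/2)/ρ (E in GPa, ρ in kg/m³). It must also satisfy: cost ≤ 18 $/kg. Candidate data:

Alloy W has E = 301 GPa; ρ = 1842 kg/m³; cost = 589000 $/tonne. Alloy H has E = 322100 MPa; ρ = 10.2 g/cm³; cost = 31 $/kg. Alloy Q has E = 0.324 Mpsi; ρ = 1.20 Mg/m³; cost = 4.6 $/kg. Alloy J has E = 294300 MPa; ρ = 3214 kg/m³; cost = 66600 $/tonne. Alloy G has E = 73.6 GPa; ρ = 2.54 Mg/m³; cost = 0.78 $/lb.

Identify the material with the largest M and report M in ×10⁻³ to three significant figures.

alloy G, M = 3.38×10⁻³

Screen on constraints: cost ≤ 18 $/kg. Survivors: alloy Q, alloy G.
After converting to SI:
  alloy Q: E = 2.234 GPa, ρ = 1200 kg/m³
  alloy G: E = 73.60 GPa, ρ = 2540 kg/m³
  alloy G: M = 3.38×10⁻³
  alloy Q: M = 1.25×10⁻³
Alloy G ranks first.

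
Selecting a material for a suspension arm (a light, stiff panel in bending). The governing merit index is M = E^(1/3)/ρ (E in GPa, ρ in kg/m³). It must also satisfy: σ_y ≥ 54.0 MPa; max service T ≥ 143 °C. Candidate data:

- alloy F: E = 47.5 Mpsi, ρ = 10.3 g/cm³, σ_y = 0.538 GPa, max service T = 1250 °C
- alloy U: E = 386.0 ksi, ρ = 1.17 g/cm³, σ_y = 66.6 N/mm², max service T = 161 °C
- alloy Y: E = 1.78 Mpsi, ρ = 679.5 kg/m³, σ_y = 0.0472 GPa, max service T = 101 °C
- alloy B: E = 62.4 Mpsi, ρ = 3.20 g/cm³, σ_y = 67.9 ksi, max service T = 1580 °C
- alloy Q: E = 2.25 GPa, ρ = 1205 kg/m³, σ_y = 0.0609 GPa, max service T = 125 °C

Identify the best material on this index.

alloy B

Screen on constraints: σ_y ≥ 54.0 MPa; max service T ≥ 143 °C. Survivors: alloy F, alloy U, alloy B.
Putting every candidate on a common basis:
  alloy F: E = 327.5 GPa, ρ = 10300 kg/m³
  alloy U: E = 2.661 GPa, ρ = 1170 kg/m³
  alloy B: E = 430.2 GPa, ρ = 3200 kg/m³
  alloy B: M = 2.36×10⁻³
  alloy U: M = 1.18×10⁻³
  alloy F: M = 0.669×10⁻³
Highest index: alloy B.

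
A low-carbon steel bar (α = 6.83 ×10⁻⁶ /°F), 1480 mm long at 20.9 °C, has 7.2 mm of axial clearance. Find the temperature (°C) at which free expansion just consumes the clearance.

α = 6.83×10⁻⁶/°F × 9/5 = 12.3×10⁻⁶/K.
α·L₀·ΔT = 7.2 mm ⇒ ΔT = 7.2 / (12.3×10⁻⁶ × 1480.0) = 395.7 K.
T = 20.9 + 395.7 = 416.6 °C.

417 °C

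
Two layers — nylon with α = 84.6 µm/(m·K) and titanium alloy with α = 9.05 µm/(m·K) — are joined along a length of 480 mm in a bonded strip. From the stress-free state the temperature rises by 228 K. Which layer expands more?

nylon

α(nylon) = 84.6×10⁻⁶/K vs α(titanium alloy) = 9.05×10⁻⁶/K.
Higher α expands more for the same ΔT: nylon.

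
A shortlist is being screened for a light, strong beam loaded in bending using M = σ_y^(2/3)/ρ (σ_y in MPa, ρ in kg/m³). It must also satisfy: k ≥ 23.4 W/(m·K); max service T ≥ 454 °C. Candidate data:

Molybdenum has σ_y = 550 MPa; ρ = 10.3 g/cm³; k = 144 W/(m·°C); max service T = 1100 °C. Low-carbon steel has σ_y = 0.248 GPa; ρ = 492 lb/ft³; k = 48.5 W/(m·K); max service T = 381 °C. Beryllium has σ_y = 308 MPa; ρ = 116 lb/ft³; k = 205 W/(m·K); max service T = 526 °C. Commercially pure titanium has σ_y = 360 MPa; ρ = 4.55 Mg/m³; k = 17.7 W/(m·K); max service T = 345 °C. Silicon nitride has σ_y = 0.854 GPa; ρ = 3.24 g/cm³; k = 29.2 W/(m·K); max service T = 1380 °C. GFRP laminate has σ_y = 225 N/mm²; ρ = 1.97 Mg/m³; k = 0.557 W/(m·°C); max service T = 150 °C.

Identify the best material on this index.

Screen on constraints: k ≥ 23.4 W/(m·K); max service T ≥ 454 °C. Survivors: molybdenum, beryllium, silicon nitride.
In SI units:
  molybdenum: σ_y = 550.0 MPa, ρ = 10300 kg/m³
  beryllium: σ_y = 308.0 MPa, ρ = 1858 kg/m³
  silicon nitride: σ_y = 854.0 MPa, ρ = 3240 kg/m³
  silicon nitride: M = 27.8×10⁻³
  beryllium: M = 24.5×10⁻³
  molybdenum: M = 6.52×10⁻³
Silicon nitride ranks first.

silicon nitride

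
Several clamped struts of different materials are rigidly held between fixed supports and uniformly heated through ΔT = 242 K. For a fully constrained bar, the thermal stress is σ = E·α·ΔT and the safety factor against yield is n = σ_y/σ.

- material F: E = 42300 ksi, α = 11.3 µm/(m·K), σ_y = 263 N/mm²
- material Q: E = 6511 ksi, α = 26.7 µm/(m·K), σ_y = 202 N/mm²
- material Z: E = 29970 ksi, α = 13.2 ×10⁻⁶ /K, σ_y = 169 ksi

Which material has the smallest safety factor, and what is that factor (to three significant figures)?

material F, n = 0.330

Per material, after unit conversion:
  material F: E = 291.6, α = 11.3, σ_y = 263.0 → σ = 798 MPa, n = 0.330
  material Q: E = 44.89, α = 26.7, σ_y = 202.0 → σ = 290 MPa, n = 0.696
  material Z: E = 206.6, α = 13.2, σ_y = 1165 → σ = 660 MPa, n = 1.77
Smallest n: material F with n = 0.330.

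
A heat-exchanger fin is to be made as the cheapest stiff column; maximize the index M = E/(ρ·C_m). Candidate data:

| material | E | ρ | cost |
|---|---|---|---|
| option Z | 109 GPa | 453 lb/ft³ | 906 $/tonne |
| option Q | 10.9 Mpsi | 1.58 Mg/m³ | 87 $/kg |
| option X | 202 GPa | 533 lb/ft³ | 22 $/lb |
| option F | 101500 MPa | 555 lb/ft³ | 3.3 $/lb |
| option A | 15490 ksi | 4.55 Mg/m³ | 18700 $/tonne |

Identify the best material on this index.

Putting every candidate on a common basis:
  option Z: E = 109.0 GPa, ρ = 7256 kg/m³, cost = 0.9060 $/kg
  option Q: E = 75.15 GPa, ρ = 1580 kg/m³, cost = 87.00 $/kg
  option X: E = 202.0 GPa, ρ = 8538 kg/m³, cost = 48.50 $/kg
  option F: E = 101.5 GPa, ρ = 8890 kg/m³, cost = 7.275 $/kg
  option A: E = 106.8 GPa, ρ = 4550 kg/m³, cost = 18.70 $/kg
  option Z: M = 16.6 MN·m per $
  option F: M = 1.57 MN·m per $
  option A: M = 1.26 MN·m per $
  option Q: M = 0.547 MN·m per $
  option X: M = 0.488 MN·m per $
Option Z has the largest M.

option Z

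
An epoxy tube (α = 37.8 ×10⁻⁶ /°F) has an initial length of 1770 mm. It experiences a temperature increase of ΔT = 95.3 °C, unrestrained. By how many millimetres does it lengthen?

11.5 mm

Convert α: 37.8×10⁻⁶/°F × (9/5) = 68.0×10⁻⁶/K.
ΔL = α·L₀·ΔT = 68.0×10⁻⁶ × 1770 mm × 95.30 K = 11.5 mm.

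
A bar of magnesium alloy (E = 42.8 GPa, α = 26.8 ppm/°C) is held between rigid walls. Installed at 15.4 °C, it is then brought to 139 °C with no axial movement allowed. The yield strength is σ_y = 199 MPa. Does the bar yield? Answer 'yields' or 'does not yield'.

ΔT = 123.6 K. Constrained thermal stress σ = E·α·ΔT = 42.80×10³ MPa × 26.8×10⁻⁶ × 123.6 = 142 MPa (compressive).
Compare to σ_y = 199 MPa: σ < σ_y, so it does not yield.

does not yield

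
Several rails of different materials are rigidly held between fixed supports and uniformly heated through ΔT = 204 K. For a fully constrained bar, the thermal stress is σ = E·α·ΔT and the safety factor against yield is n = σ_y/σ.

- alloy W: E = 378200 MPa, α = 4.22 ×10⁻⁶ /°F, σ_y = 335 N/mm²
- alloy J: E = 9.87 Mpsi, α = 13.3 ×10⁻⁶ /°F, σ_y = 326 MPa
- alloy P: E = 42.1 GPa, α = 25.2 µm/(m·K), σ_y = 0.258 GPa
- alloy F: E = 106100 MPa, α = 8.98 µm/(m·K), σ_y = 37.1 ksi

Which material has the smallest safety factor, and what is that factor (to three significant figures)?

alloy W, n = 0.572

Per material, after unit conversion:
  alloy W: E = 378.2, α = 7.60, σ_y = 335.0 → σ = 586 MPa, n = 0.572
  alloy J: E = 68.05, α = 23.9, σ_y = 326.0 → σ = 332 MPa, n = 0.981
  alloy P: E = 42.10, α = 25.2, σ_y = 258.0 → σ = 216 MPa, n = 1.19
  alloy F: E = 106.1, α = 8.98, σ_y = 255.8 → σ = 194 MPa, n = 1.32
Smallest n: alloy W with n = 0.572.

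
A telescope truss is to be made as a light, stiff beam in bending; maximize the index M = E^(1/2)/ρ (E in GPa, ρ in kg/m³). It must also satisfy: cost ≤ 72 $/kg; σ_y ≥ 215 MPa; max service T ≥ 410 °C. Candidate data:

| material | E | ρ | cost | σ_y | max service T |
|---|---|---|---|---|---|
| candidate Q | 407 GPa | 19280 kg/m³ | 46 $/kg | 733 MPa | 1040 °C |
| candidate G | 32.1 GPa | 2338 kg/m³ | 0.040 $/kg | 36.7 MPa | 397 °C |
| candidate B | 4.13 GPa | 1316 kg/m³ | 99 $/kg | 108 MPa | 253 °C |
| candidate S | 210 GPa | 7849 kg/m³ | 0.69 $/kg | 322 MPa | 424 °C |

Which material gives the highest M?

candidate S

Screen on constraints: cost ≤ 72 $/kg; σ_y ≥ 215 MPa; max service T ≥ 410 °C. Survivors: candidate Q, candidate S.
Computing M directly (units already consistent):
  candidate S: M = 1.85×10⁻³
  candidate Q: M = 1.05×10⁻³
The maximum is for candidate S.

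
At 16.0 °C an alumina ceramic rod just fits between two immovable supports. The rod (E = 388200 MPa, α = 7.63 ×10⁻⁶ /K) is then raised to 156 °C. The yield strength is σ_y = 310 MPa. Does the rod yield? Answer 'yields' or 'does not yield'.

E = 388200 MPa = 388.2 GPa.
ΔT = 140.0 K. Constrained thermal stress σ = E·α·ΔT = 388.2×10³ MPa × 7.63×10⁻⁶ × 140.0 = 415 MPa (compressive).
Compare to σ_y = 310 MPa: σ ≥ σ_y, so it yields.

yields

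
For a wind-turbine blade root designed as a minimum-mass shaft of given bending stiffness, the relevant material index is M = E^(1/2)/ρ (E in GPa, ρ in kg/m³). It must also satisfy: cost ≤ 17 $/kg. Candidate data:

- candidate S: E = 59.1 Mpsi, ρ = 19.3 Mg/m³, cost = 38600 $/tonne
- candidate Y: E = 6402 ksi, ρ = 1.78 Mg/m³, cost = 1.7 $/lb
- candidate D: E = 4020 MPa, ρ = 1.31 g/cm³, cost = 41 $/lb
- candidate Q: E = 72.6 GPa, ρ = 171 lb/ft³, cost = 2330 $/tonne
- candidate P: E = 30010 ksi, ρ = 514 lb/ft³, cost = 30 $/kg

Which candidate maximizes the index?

Screen on constraints: cost ≤ 17 $/kg. Survivors: candidate Y, candidate Q.
After converting to SI:
  candidate Y: E = 44.14 GPa, ρ = 1780 kg/m³
  candidate Q: E = 72.60 GPa, ρ = 2739 kg/m³
  candidate Y: M = 3.73×10⁻³
  candidate Q: M = 3.11×10⁻³
The maximum is for candidate Y.

candidate Y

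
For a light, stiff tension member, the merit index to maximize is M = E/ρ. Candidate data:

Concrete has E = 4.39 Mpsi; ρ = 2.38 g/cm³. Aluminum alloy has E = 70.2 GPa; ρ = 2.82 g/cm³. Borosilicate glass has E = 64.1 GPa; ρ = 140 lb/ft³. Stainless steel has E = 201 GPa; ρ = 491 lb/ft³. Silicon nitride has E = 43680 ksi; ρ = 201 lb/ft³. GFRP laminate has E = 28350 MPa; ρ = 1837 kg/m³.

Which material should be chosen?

Normalizing units and computing the index:
  concrete: E = 30.27 GPa, ρ = 2380 kg/m³
  aluminum alloy: E = 70.20 GPa, ρ = 2820 kg/m³
  borosilicate glass: E = 64.10 GPa, ρ = 2243 kg/m³
  stainless steel: E = 201.0 GPa, ρ = 7865 kg/m³
  silicon nitride: E = 301.2 GPa, ρ = 3220 kg/m³
  GFRP laminate: E = 28.35 GPa, ρ = 1837 kg/m³
  silicon nitride: M = 93.5 MN·m/kg
  borosilicate glass: M = 28.6 MN·m/kg
  stainless steel: M = 25.6 MN·m/kg
  aluminum alloy: M = 24.9 MN·m/kg
  GFRP laminate: M = 15.4 MN·m/kg
  concrete: M = 12.7 MN·m/kg
The maximum is for silicon nitride.

silicon nitride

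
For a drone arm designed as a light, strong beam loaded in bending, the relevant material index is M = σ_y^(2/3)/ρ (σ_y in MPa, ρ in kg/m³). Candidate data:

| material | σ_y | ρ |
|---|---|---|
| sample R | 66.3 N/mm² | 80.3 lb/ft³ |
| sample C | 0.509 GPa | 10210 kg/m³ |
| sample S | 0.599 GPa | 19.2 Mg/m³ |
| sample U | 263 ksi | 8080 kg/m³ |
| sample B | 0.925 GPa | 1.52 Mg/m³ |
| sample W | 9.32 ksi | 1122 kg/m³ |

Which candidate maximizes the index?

sample B

Normalizing units and computing the index:
  sample R: σ_y = 66.30 MPa, ρ = 1286 kg/m³
  sample C: σ_y = 509.0 MPa, ρ = 10210 kg/m³
  sample S: σ_y = 599.0 MPa, ρ = 19200 kg/m³
  sample U: σ_y = 1813 MPa, ρ = 8080 kg/m³
  sample B: σ_y = 925.0 MPa, ρ = 1520 kg/m³
  sample W: σ_y = 64.26 MPa, ρ = 1122 kg/m³
  sample B: M = 62.5×10⁻³
  sample U: M = 18.4×10⁻³
  sample W: M = 14.3×10⁻³
  sample R: M = 12.7×10⁻³
  sample C: M = 6.24×10⁻³
  sample S: M = 3.70×10⁻³
Highest index: sample B.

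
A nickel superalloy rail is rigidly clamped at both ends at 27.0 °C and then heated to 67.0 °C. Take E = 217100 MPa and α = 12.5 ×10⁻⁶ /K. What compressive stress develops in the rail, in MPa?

E = 217100 MPa = 217.1 GPa.
ΔT = 40.00 K. Constrained thermal stress σ = E·α·ΔT = 217.1×10³ MPa × 12.5×10⁻⁶ × 40.00 = 109 MPa (compressive).

109 MPa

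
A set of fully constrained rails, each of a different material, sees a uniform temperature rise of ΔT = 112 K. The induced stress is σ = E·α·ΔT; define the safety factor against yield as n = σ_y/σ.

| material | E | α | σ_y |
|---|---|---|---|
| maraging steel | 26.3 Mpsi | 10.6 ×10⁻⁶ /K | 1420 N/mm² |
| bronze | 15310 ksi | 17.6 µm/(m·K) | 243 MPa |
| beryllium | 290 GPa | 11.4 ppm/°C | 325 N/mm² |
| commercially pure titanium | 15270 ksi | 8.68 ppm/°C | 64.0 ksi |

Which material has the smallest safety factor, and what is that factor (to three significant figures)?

beryllium, n = 0.878

With everything in SI (GPa, ×10⁻⁶/K, MPa):
  maraging steel: E = 181.3, α = 10.6, σ_y = 1420 → σ = 215 MPa, n = 6.60
  bronze: E = 105.6, α = 17.6, σ_y = 243.0 → σ = 208 MPa, n = 1.17
  beryllium: E = 290.0, α = 11.4, σ_y = 325.0 → σ = 370 MPa, n = 0.878
  commercially pure titanium: E = 105.3, α = 8.68, σ_y = 441.3 → σ = 102 MPa, n = 4.31
The minimum is beryllium at n = 0.878.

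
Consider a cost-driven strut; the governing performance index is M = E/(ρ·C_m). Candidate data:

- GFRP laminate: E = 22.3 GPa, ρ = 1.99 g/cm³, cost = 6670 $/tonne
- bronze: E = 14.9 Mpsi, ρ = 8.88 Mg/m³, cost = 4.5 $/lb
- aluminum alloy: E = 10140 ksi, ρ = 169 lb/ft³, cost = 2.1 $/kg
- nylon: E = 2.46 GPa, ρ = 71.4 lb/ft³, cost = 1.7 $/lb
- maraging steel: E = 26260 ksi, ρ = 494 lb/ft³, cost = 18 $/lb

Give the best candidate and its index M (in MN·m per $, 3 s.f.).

In SI units:
  GFRP laminate: E = 22.30 GPa, ρ = 1990 kg/m³, cost = 6.670 $/kg
  bronze: E = 102.7 GPa, ρ = 8880 kg/m³, cost = 9.921 $/kg
  aluminum alloy: E = 69.91 GPa, ρ = 2707 kg/m³, cost = 2.100 $/kg
  nylon: E = 2.460 GPa, ρ = 1144 kg/m³, cost = 3.748 $/kg
  maraging steel: E = 181.1 GPa, ρ = 7913 kg/m³, cost = 39.68 $/kg
  aluminum alloy: M = 12.3 MN·m per $
  GFRP laminate: M = 1.68 MN·m per $
  bronze: M = 1.17 MN·m per $
  maraging steel: M = 0.577 MN·m per $
  nylon: M = 0.574 MN·m per $
Aluminum alloy ranks first.

aluminum alloy, M = 12.3 MN·m per $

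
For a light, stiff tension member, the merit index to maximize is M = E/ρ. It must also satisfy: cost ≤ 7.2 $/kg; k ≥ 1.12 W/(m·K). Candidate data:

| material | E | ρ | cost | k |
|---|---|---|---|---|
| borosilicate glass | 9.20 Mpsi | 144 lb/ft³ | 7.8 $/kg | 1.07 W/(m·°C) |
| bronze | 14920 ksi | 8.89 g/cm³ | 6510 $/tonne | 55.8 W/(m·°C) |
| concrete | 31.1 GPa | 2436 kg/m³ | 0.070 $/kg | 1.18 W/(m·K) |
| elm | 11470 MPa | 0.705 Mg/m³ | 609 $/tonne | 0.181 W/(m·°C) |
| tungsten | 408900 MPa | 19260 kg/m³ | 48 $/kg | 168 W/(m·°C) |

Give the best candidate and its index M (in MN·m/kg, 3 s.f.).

concrete, M = 12.8 MN·m/kg

Screen on constraints: cost ≤ 7.2 $/kg; k ≥ 1.12 W/(m·K). Survivors: bronze, concrete.
Putting every candidate on a common basis:
  bronze: E = 102.9 GPa, ρ = 8890 kg/m³
  concrete: E = 31.10 GPa, ρ = 2436 kg/m³
  concrete: M = 12.8 MN·m/kg
  bronze: M = 11.6 MN·m/kg
Highest index: concrete.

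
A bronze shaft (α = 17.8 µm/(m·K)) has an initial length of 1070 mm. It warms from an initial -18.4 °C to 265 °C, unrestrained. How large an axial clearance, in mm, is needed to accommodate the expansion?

5.40 mm

ΔT = 265 − (-18.4) = 283.4 K.
ΔL = α·L₀·ΔT = 17.8×10⁻⁶ × 1070 mm × 283.4 K = 5.40 mm.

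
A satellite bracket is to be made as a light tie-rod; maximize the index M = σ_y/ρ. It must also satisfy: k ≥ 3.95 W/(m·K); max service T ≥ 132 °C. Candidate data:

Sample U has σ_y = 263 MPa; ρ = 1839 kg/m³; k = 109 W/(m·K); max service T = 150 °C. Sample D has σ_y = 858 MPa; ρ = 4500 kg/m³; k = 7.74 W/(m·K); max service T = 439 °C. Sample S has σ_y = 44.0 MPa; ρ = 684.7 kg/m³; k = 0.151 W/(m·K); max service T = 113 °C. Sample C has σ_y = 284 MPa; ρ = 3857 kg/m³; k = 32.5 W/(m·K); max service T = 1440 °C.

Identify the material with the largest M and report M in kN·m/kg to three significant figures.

sample D, M = 191 kN·m/kg

Screen on constraints: k ≥ 3.95 W/(m·K); max service T ≥ 132 °C. Survivors: sample U, sample D, sample C.
Evaluate M for each candidate:
  sample D: M = 191 kN·m/kg
  sample U: M = 143 kN·m/kg
  sample C: M = 73.6 kN·m/kg
Sample D has the largest M.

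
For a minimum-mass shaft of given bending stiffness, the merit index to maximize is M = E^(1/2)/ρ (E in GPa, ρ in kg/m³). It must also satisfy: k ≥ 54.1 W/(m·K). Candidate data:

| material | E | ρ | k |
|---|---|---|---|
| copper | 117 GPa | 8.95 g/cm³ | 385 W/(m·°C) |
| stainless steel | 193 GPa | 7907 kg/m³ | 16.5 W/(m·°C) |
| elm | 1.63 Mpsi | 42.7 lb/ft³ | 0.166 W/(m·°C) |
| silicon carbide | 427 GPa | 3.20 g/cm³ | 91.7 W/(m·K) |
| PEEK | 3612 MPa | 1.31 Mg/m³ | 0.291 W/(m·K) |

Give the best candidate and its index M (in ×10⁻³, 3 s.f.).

Screen on constraints: k ≥ 54.1 W/(m·K). Survivors: copper, silicon carbide.
Convert each candidate to consistent units, then evaluate M:
  copper: E = 117.0 GPa, ρ = 8950 kg/m³
  silicon carbide: E = 427.0 GPa, ρ = 3200 kg/m³
  silicon carbide: M = 6.46×10⁻³
  copper: M = 1.21×10⁻³
Silicon carbide has the largest M.

silicon carbide, M = 6.46×10⁻³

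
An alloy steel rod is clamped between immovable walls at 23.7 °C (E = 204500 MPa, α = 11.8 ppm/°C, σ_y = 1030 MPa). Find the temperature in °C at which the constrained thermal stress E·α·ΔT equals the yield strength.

451 °C

E = 204500 MPa = 204.5 GPa.
E·α·ΔT = 1030 MPa ⇒ ΔT = 1030 / (204.5×10³ × 11.8×10⁻⁶) = 426.8 K.
T = 23.7 + 426.8 = 450.5 °C.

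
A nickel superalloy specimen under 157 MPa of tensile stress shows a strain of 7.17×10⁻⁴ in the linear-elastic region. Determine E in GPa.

E = σ/ε = 157 MPa / 7.17×10⁻⁴ = 219000 MPa = 219 GPa.

219 GPa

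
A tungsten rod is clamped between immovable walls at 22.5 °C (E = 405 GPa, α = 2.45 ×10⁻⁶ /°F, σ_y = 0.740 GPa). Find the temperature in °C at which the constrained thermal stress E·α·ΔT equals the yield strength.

α = 2.45×10⁻⁶/°F × 9/5 = 4.41×10⁻⁶/K.
σ_y = 0.740 GPa = 740.0 MPa.
E·α·ΔT = 740.0 MPa ⇒ ΔT = 740.0 / (405.0×10³ × 4.41×10⁻⁶) = 414.3 K.
T = 22.5 + 414.3 = 436.8 °C.

437 °C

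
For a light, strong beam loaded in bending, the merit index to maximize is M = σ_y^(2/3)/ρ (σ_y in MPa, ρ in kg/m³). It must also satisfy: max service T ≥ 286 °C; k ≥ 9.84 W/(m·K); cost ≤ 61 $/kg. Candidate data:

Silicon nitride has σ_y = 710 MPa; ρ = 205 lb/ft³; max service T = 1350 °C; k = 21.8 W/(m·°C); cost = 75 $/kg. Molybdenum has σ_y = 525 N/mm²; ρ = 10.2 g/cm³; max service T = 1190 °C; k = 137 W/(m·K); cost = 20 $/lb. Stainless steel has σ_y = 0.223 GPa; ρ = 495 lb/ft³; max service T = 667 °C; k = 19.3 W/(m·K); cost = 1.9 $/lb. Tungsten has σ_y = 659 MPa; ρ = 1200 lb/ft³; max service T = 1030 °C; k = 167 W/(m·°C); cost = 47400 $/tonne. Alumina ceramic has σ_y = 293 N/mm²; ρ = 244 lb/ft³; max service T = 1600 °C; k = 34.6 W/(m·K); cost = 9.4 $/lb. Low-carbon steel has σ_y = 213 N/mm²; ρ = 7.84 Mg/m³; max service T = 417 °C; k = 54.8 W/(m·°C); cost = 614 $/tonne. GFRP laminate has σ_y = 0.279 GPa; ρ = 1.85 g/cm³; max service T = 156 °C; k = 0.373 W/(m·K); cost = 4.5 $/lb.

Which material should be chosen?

alumina ceramic

Screen on constraints: max service T ≥ 286 °C; k ≥ 9.84 W/(m·K); cost ≤ 61 $/kg. Survivors: molybdenum, stainless steel, tungsten, alumina ceramic, low-carbon steel.
Normalizing units and computing the index:
  molybdenum: σ_y = 525.0 MPa, ρ = 10200 kg/m³
  stainless steel: σ_y = 223.0 MPa, ρ = 7929 kg/m³
  tungsten: σ_y = 659.0 MPa, ρ = 19220 kg/m³
  alumina ceramic: σ_y = 293.0 MPa, ρ = 3909 kg/m³
  low-carbon steel: σ_y = 213.0 MPa, ρ = 7840 kg/m³
  alumina ceramic: M = 11.3×10⁻³
  molybdenum: M = 6.38×10⁻³
  stainless steel: M = 4.64×10⁻³
  low-carbon steel: M = 4.55×10⁻³
  tungsten: M = 3.94×10⁻³
Highest index: alumina ceramic.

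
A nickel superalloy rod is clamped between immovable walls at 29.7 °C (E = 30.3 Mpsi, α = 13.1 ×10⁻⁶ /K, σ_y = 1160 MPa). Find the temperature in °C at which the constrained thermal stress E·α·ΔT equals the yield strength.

E = 30.3 Mpsi = 208.9 GPa.
E·α·ΔT = 1160 MPa ⇒ ΔT = 1160 / (208.9×10³ × 13.1×10⁻⁶) = 423.9 K.
T = 29.7 + 423.9 = 453.6 °C.

454 °C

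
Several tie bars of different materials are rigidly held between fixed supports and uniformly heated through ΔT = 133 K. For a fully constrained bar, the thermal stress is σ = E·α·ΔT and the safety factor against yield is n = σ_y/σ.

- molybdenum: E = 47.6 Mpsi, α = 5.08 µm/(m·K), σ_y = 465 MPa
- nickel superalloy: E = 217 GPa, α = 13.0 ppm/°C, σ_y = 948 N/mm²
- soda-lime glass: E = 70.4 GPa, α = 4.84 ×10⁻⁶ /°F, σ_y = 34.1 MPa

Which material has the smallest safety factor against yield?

With everything in SI (GPa, ×10⁻⁶/K, MPa):
  molybdenum: E = 328.2, α = 5.08, σ_y = 465.0 → σ = 222 MPa, n = 2.10
  nickel superalloy: E = 217.0, α = 13.0, σ_y = 948.0 → σ = 375 MPa, n = 2.53
  soda-lime glass: E = 70.40, α = 8.71, σ_y = 34.10 → σ = 81.6 MPa, n = 0.418
Soda-lime glass has the lowest safety factor, n = 0.418.

soda-lime glass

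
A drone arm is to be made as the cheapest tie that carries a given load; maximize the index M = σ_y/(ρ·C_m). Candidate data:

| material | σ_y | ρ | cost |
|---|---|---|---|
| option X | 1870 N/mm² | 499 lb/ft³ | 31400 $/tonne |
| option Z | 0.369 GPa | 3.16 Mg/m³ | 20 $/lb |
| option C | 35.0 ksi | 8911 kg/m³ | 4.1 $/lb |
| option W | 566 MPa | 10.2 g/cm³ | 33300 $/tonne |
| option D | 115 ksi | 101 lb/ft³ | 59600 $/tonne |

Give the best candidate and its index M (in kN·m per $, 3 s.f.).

In SI units:
  option X: σ_y = 1870 MPa, ρ = 7993 kg/m³, cost = 31.40 $/kg
  option Z: σ_y = 369.0 MPa, ρ = 3160 kg/m³, cost = 44.09 $/kg
  option C: σ_y = 241.3 MPa, ρ = 8911 kg/m³, cost = 9.039 $/kg
  option W: σ_y = 566.0 MPa, ρ = 10200 kg/m³, cost = 33.30 $/kg
  option D: σ_y = 792.9 MPa, ρ = 1618 kg/m³, cost = 59.60 $/kg
  option D: M = 8.22 kN·m per $
  option X: M = 7.45 kN·m per $
  option C: M = 3.00 kN·m per $
  option Z: M = 2.65 kN·m per $
  option W: M = 1.67 kN·m per $
Option D has the largest M.

option D, M = 8.22 kN·m per $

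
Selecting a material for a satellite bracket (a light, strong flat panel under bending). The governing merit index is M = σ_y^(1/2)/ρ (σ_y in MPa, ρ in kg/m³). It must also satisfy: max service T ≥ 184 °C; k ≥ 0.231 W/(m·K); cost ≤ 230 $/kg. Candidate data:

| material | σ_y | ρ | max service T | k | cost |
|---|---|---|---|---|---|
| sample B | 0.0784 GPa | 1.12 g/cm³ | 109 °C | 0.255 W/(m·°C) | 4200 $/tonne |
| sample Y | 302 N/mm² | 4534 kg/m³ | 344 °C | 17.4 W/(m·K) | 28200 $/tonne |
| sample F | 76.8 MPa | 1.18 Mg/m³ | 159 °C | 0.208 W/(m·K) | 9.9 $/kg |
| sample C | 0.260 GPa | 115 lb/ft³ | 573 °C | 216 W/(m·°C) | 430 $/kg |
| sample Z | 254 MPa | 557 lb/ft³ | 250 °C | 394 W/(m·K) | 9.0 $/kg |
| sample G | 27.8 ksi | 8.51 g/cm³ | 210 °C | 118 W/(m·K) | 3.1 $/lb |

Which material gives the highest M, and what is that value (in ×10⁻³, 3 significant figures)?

Screen on constraints: max service T ≥ 184 °C; k ≥ 0.231 W/(m·K); cost ≤ 230 $/kg. Survivors: sample Y, sample Z, sample G.
Normalizing units and computing the index:
  sample Y: σ_y = 302.0 MPa, ρ = 4534 kg/m³
  sample Z: σ_y = 254.0 MPa, ρ = 8922 kg/m³
  sample G: σ_y = 191.7 MPa, ρ = 8510 kg/m³
  sample Y: M = 3.83×10⁻³
  sample Z: M = 1.79×10⁻³
  sample G: M = 1.63×10⁻³
Sample Y ranks first.

sample Y, M = 3.83×10⁻³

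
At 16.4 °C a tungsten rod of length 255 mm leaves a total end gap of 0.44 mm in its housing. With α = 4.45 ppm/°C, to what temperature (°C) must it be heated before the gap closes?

404 °C

α·L₀·ΔT = 0.44 mm ⇒ ΔT = 0.44 / (4.45×10⁻⁶ × 255.0) = 387.8 K.
T = 16.4 + 387.8 = 404.2 °C.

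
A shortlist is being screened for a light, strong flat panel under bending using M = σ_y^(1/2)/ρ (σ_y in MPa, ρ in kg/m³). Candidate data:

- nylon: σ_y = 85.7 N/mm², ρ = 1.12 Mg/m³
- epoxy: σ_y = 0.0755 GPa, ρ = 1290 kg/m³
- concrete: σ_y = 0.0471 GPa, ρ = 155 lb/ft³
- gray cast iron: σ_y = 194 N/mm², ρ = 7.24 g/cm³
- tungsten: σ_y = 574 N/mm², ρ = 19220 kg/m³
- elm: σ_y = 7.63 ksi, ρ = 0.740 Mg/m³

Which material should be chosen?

elm

Putting every candidate on a common basis:
  nylon: σ_y = 85.70 MPa, ρ = 1120 kg/m³
  epoxy: σ_y = 75.50 MPa, ρ = 1290 kg/m³
  concrete: σ_y = 47.10 MPa, ρ = 2483 kg/m³
  gray cast iron: σ_y = 194.0 MPa, ρ = 7240 kg/m³
  tungsten: σ_y = 574.0 MPa, ρ = 19220 kg/m³
  elm: σ_y = 52.61 MPa, ρ = 740.0 kg/m³
  elm: M = 9.80×10⁻³
  nylon: M = 8.27×10⁻³
  epoxy: M = 6.74×10⁻³
  concrete: M = 2.76×10⁻³
  gray cast iron: M = 1.92×10⁻³
  tungsten: M = 1.25×10⁻³
Elm ranks first.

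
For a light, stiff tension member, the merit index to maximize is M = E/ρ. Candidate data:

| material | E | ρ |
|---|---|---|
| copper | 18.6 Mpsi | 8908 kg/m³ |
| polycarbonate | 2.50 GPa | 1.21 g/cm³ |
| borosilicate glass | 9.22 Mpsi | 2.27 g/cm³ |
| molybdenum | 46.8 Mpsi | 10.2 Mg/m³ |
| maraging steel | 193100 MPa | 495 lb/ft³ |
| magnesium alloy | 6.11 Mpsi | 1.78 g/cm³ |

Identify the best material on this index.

molybdenum

In SI units:
  copper: E = 128.2 GPa, ρ = 8908 kg/m³
  polycarbonate: E = 2.500 GPa, ρ = 1210 kg/m³
  borosilicate glass: E = 63.57 GPa, ρ = 2270 kg/m³
  molybdenum: E = 322.7 GPa, ρ = 10200 kg/m³
  maraging steel: E = 193.1 GPa, ρ = 7929 kg/m³
  magnesium alloy: E = 42.13 GPa, ρ = 1780 kg/m³
  molybdenum: M = 31.6 MN·m/kg
  borosilicate glass: M = 28.0 MN·m/kg
  maraging steel: M = 24.4 MN·m/kg
  magnesium alloy: M = 23.7 MN·m/kg
  copper: M = 14.4 MN·m/kg
  polycarbonate: M = 2.07 MN·m/kg
Molybdenum ranks first.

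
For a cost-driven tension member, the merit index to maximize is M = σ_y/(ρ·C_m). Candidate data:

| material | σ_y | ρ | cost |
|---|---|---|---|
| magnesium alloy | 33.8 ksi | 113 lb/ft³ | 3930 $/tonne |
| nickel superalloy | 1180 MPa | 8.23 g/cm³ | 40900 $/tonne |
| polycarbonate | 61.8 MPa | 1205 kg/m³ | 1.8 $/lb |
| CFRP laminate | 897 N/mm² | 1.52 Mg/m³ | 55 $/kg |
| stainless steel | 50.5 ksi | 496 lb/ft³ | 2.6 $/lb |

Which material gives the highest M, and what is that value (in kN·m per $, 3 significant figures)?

In SI units:
  magnesium alloy: σ_y = 233.0 MPa, ρ = 1810 kg/m³, cost = 3.930 $/kg
  nickel superalloy: σ_y = 1180 MPa, ρ = 8230 kg/m³, cost = 40.90 $/kg
  polycarbonate: σ_y = 61.80 MPa, ρ = 1205 kg/m³, cost = 3.968 $/kg
  CFRP laminate: σ_y = 897.0 MPa, ρ = 1520 kg/m³, cost = 55.00 $/kg
  stainless steel: σ_y = 348.2 MPa, ρ = 7945 kg/m³, cost = 5.732 $/kg
  magnesium alloy: M = 32.8 kN·m per $
  polycarbonate: M = 12.9 kN·m per $
  CFRP laminate: M = 10.7 kN·m per $
  stainless steel: M = 7.65 kN·m per $
  nickel superalloy: M = 3.51 kN·m per $
Highest index: magnesium alloy.

magnesium alloy, M = 32.8 kN·m per $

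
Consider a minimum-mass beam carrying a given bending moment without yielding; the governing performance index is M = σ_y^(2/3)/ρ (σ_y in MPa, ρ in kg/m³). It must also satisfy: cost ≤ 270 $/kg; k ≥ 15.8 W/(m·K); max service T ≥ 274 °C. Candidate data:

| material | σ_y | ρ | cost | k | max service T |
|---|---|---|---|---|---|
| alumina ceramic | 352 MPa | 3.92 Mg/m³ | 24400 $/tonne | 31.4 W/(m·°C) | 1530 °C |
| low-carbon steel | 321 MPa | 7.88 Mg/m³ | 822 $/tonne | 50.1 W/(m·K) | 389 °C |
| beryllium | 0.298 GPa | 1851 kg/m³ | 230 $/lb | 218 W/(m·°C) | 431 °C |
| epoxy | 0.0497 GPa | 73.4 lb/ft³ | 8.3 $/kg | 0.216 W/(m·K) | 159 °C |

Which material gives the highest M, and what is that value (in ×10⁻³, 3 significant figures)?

Screen on constraints: cost ≤ 270 $/kg; k ≥ 15.8 W/(m·K); max service T ≥ 274 °C. Survivors: alumina ceramic, low-carbon steel.
After converting to SI:
  alumina ceramic: σ_y = 352.0 MPa, ρ = 3920 kg/m³
  low-carbon steel: σ_y = 321.0 MPa, ρ = 7880 kg/m³
  alumina ceramic: M = 12.7×10⁻³
  low-carbon steel: M = 5.95×10⁻³
Alumina ceramic ranks first.

alumina ceramic, M = 12.7×10⁻³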